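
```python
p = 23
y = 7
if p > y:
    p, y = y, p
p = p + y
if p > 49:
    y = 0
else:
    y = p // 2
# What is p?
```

Trace (tracking p):
p = 23  # -> p = 23
y = 7  # -> y = 7
if p > y:  # condition is True
    p, y = (y, p)  # -> p = 7, y = 23
p = p + y  # -> p = 30
if p > 49:  # condition is False
else:
    y = p // 2  # -> y = 15

Answer: 30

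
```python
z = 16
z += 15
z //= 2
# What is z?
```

Answer: 15

Derivation:
Trace (tracking z):
z = 16  # -> z = 16
z += 15  # -> z = 31
z //= 2  # -> z = 15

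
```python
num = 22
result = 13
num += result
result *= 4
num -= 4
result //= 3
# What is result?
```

Trace (tracking result):
num = 22  # -> num = 22
result = 13  # -> result = 13
num += result  # -> num = 35
result *= 4  # -> result = 52
num -= 4  # -> num = 31
result //= 3  # -> result = 17

Answer: 17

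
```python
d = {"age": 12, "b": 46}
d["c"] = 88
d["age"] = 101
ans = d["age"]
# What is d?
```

Trace (tracking d):
d = {'age': 12, 'b': 46}  # -> d = {'age': 12, 'b': 46}
d['c'] = 88  # -> d = {'age': 12, 'b': 46, 'c': 88}
d['age'] = 101  # -> d = {'age': 101, 'b': 46, 'c': 88}
ans = d['age']  # -> ans = 101

Answer: {'age': 101, 'b': 46, 'c': 88}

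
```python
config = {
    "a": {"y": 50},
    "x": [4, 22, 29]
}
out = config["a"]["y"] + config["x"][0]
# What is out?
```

Trace (tracking out):
config = {'a': {'y': 50}, 'x': [4, 22, 29]}  # -> config = {'a': {'y': 50}, 'x': [4, 22, 29]}
out = config['a']['y'] + config['x'][0]  # -> out = 54

Answer: 54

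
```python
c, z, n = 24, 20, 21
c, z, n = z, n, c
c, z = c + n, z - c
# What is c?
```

Answer: 44

Derivation:
Trace (tracking c):
c, z, n = (24, 20, 21)  # -> c = 24, z = 20, n = 21
c, z, n = (z, n, c)  # -> c = 20, z = 21, n = 24
c, z = (c + n, z - c)  # -> c = 44, z = 1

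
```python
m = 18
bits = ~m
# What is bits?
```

Trace (tracking bits):
m = 18  # -> m = 18
bits = ~m  # -> bits = -19

Answer: -19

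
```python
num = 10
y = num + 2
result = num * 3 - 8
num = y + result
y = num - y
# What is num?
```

Answer: 34

Derivation:
Trace (tracking num):
num = 10  # -> num = 10
y = num + 2  # -> y = 12
result = num * 3 - 8  # -> result = 22
num = y + result  # -> num = 34
y = num - y  # -> y = 22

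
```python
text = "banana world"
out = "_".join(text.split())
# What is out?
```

Trace (tracking out):
text = 'banana world'  # -> text = 'banana world'
out = '_'.join(text.split())  # -> out = 'banana_world'

Answer: 'banana_world'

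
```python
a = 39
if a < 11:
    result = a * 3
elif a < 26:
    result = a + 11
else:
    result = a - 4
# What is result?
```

Trace (tracking result):
a = 39  # -> a = 39
if a < 11:  # condition is False
elif a < 26:  # condition is False
else:
    result = a - 4  # -> result = 35

Answer: 35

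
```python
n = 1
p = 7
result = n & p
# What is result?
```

Answer: 1

Derivation:
Trace (tracking result):
n = 1  # -> n = 1
p = 7  # -> p = 7
result = n & p  # -> result = 1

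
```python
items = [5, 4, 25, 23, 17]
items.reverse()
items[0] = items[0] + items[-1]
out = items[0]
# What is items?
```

Answer: [22, 23, 25, 4, 5]

Derivation:
Trace (tracking items):
items = [5, 4, 25, 23, 17]  # -> items = [5, 4, 25, 23, 17]
items.reverse()  # -> items = [17, 23, 25, 4, 5]
items[0] = items[0] + items[-1]  # -> items = [22, 23, 25, 4, 5]
out = items[0]  # -> out = 22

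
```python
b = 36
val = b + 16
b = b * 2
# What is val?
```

Trace (tracking val):
b = 36  # -> b = 36
val = b + 16  # -> val = 52
b = b * 2  # -> b = 72

Answer: 52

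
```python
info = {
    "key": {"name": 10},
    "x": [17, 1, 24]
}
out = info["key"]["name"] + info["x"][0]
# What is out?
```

Trace (tracking out):
info = {'key': {'name': 10}, 'x': [17, 1, 24]}  # -> info = {'key': {'name': 10}, 'x': [17, 1, 24]}
out = info['key']['name'] + info['x'][0]  # -> out = 27

Answer: 27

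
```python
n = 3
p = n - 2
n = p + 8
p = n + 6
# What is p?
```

Trace (tracking p):
n = 3  # -> n = 3
p = n - 2  # -> p = 1
n = p + 8  # -> n = 9
p = n + 6  # -> p = 15

Answer: 15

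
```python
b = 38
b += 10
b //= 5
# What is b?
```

Answer: 9

Derivation:
Trace (tracking b):
b = 38  # -> b = 38
b += 10  # -> b = 48
b //= 5  # -> b = 9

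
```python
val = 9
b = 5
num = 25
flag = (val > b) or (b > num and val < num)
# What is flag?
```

Answer: True

Derivation:
Trace (tracking flag):
val = 9  # -> val = 9
b = 5  # -> b = 5
num = 25  # -> num = 25
flag = val > b or (b > num and val < num)  # -> flag = True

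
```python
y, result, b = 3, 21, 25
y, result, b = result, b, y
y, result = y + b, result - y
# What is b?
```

Trace (tracking b):
y, result, b = (3, 21, 25)  # -> y = 3, result = 21, b = 25
y, result, b = (result, b, y)  # -> y = 21, result = 25, b = 3
y, result = (y + b, result - y)  # -> y = 24, result = 4

Answer: 3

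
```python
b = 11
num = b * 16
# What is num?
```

Answer: 176

Derivation:
Trace (tracking num):
b = 11  # -> b = 11
num = b * 16  # -> num = 176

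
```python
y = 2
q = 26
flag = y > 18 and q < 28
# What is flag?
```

Trace (tracking flag):
y = 2  # -> y = 2
q = 26  # -> q = 26
flag = y > 18 and q < 28  # -> flag = False

Answer: False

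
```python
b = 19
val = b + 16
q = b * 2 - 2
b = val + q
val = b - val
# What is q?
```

Answer: 36

Derivation:
Trace (tracking q):
b = 19  # -> b = 19
val = b + 16  # -> val = 35
q = b * 2 - 2  # -> q = 36
b = val + q  # -> b = 71
val = b - val  # -> val = 36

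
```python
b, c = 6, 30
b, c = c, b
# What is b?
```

Trace (tracking b):
b, c = (6, 30)  # -> b = 6, c = 30
b, c = (c, b)  # -> b = 30, c = 6

Answer: 30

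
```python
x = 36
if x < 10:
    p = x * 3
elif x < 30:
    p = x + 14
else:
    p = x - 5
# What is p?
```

Trace (tracking p):
x = 36  # -> x = 36
if x < 10:  # condition is False
elif x < 30:  # condition is False
else:
    p = x - 5  # -> p = 31

Answer: 31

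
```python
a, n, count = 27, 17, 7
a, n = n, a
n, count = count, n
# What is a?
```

Answer: 17

Derivation:
Trace (tracking a):
a, n, count = (27, 17, 7)  # -> a = 27, n = 17, count = 7
a, n = (n, a)  # -> a = 17, n = 27
n, count = (count, n)  # -> n = 7, count = 27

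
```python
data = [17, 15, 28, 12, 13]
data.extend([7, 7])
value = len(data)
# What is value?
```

Answer: 7

Derivation:
Trace (tracking value):
data = [17, 15, 28, 12, 13]  # -> data = [17, 15, 28, 12, 13]
data.extend([7, 7])  # -> data = [17, 15, 28, 12, 13, 7, 7]
value = len(data)  # -> value = 7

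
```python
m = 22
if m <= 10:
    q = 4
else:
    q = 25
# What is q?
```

Answer: 25

Derivation:
Trace (tracking q):
m = 22  # -> m = 22
if m <= 10:  # condition is False
else:
    q = 25  # -> q = 25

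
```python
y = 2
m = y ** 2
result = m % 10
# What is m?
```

Answer: 4

Derivation:
Trace (tracking m):
y = 2  # -> y = 2
m = y ** 2  # -> m = 4
result = m % 10  # -> result = 4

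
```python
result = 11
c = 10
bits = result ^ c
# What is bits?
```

Answer: 1

Derivation:
Trace (tracking bits):
result = 11  # -> result = 11
c = 10  # -> c = 10
bits = result ^ c  # -> bits = 1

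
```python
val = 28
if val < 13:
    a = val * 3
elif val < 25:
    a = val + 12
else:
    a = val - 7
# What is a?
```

Answer: 21

Derivation:
Trace (tracking a):
val = 28  # -> val = 28
if val < 13:  # condition is False
elif val < 25:  # condition is False
else:
    a = val - 7  # -> a = 21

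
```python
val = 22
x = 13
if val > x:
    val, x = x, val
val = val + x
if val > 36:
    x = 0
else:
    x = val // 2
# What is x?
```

Answer: 17

Derivation:
Trace (tracking x):
val = 22  # -> val = 22
x = 13  # -> x = 13
if val > x:  # condition is True
    val, x = (x, val)  # -> val = 13, x = 22
val = val + x  # -> val = 35
if val > 36:  # condition is False
else:
    x = val // 2  # -> x = 17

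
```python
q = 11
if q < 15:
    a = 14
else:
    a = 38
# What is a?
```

Trace (tracking a):
q = 11  # -> q = 11
if q < 15:  # condition is True
    a = 14  # -> a = 14

Answer: 14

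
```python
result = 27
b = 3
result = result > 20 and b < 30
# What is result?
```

Trace (tracking result):
result = 27  # -> result = 27
b = 3  # -> b = 3
result = result > 20 and b < 30  # -> result = True

Answer: True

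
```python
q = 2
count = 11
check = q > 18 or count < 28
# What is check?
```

Answer: True

Derivation:
Trace (tracking check):
q = 2  # -> q = 2
count = 11  # -> count = 11
check = q > 18 or count < 28  # -> check = True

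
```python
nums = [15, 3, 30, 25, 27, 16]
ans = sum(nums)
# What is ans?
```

Trace (tracking ans):
nums = [15, 3, 30, 25, 27, 16]  # -> nums = [15, 3, 30, 25, 27, 16]
ans = sum(nums)  # -> ans = 116

Answer: 116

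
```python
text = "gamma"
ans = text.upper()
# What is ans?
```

Trace (tracking ans):
text = 'gamma'  # -> text = 'gamma'
ans = text.upper()  # -> ans = 'GAMMA'

Answer: 'GAMMA'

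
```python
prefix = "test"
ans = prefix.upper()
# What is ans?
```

Answer: 'TEST'

Derivation:
Trace (tracking ans):
prefix = 'test'  # -> prefix = 'test'
ans = prefix.upper()  # -> ans = 'TEST'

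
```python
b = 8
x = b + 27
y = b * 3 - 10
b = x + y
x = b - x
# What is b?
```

Answer: 49

Derivation:
Trace (tracking b):
b = 8  # -> b = 8
x = b + 27  # -> x = 35
y = b * 3 - 10  # -> y = 14
b = x + y  # -> b = 49
x = b - x  # -> x = 14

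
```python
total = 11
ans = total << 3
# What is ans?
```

Answer: 88

Derivation:
Trace (tracking ans):
total = 11  # -> total = 11
ans = total << 3  # -> ans = 88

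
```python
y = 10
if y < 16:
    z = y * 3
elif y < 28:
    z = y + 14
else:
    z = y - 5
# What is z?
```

Trace (tracking z):
y = 10  # -> y = 10
if y < 16:  # condition is True
    z = y * 3  # -> z = 30

Answer: 30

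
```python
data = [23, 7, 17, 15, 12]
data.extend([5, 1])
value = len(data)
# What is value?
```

Answer: 7

Derivation:
Trace (tracking value):
data = [23, 7, 17, 15, 12]  # -> data = [23, 7, 17, 15, 12]
data.extend([5, 1])  # -> data = [23, 7, 17, 15, 12, 5, 1]
value = len(data)  # -> value = 7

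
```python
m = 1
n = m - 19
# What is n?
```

Answer: -18

Derivation:
Trace (tracking n):
m = 1  # -> m = 1
n = m - 19  # -> n = -18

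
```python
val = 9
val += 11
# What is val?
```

Answer: 20

Derivation:
Trace (tracking val):
val = 9  # -> val = 9
val += 11  # -> val = 20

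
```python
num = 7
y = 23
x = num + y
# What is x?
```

Answer: 30

Derivation:
Trace (tracking x):
num = 7  # -> num = 7
y = 23  # -> y = 23
x = num + y  # -> x = 30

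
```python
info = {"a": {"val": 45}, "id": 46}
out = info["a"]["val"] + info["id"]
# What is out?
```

Answer: 91

Derivation:
Trace (tracking out):
info = {'a': {'val': 45}, 'id': 46}  # -> info = {'a': {'val': 45}, 'id': 46}
out = info['a']['val'] + info['id']  # -> out = 91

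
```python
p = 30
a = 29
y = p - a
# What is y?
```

Trace (tracking y):
p = 30  # -> p = 30
a = 29  # -> a = 29
y = p - a  # -> y = 1

Answer: 1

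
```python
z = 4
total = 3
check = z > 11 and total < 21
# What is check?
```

Answer: False

Derivation:
Trace (tracking check):
z = 4  # -> z = 4
total = 3  # -> total = 3
check = z > 11 and total < 21  # -> check = False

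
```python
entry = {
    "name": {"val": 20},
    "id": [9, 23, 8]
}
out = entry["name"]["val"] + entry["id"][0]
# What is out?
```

Trace (tracking out):
entry = {'name': {'val': 20}, 'id': [9, 23, 8]}  # -> entry = {'name': {'val': 20}, 'id': [9, 23, 8]}
out = entry['name']['val'] + entry['id'][0]  # -> out = 29

Answer: 29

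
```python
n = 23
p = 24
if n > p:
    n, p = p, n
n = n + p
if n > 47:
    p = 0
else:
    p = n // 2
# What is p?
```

Trace (tracking p):
n = 23  # -> n = 23
p = 24  # -> p = 24
if n > p:  # condition is False
n = n + p  # -> n = 47
if n > 47:  # condition is False
else:
    p = n // 2  # -> p = 23

Answer: 23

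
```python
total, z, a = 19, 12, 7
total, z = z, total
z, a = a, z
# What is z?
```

Answer: 7

Derivation:
Trace (tracking z):
total, z, a = (19, 12, 7)  # -> total = 19, z = 12, a = 7
total, z = (z, total)  # -> total = 12, z = 19
z, a = (a, z)  # -> z = 7, a = 19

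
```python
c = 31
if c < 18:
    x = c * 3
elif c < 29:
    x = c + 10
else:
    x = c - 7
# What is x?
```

Answer: 24

Derivation:
Trace (tracking x):
c = 31  # -> c = 31
if c < 18:  # condition is False
elif c < 29:  # condition is False
else:
    x = c - 7  # -> x = 24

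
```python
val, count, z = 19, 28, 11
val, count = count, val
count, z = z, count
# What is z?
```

Trace (tracking z):
val, count, z = (19, 28, 11)  # -> val = 19, count = 28, z = 11
val, count = (count, val)  # -> val = 28, count = 19
count, z = (z, count)  # -> count = 11, z = 19

Answer: 19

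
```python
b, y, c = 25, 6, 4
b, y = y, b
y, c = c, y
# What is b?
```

Answer: 6

Derivation:
Trace (tracking b):
b, y, c = (25, 6, 4)  # -> b = 25, y = 6, c = 4
b, y = (y, b)  # -> b = 6, y = 25
y, c = (c, y)  # -> y = 4, c = 25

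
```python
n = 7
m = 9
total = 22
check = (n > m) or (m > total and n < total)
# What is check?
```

Trace (tracking check):
n = 7  # -> n = 7
m = 9  # -> m = 9
total = 22  # -> total = 22
check = n > m or (m > total and n < total)  # -> check = False

Answer: False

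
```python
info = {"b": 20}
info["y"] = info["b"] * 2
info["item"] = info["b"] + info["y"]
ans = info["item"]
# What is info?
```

Answer: {'b': 20, 'y': 40, 'item': 60}

Derivation:
Trace (tracking info):
info = {'b': 20}  # -> info = {'b': 20}
info['y'] = info['b'] * 2  # -> info = {'b': 20, 'y': 40}
info['item'] = info['b'] + info['y']  # -> info = {'b': 20, 'y': 40, 'item': 60}
ans = info['item']  # -> ans = 60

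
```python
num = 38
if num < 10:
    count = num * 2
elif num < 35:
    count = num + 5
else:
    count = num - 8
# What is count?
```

Trace (tracking count):
num = 38  # -> num = 38
if num < 10:  # condition is False
elif num < 35:  # condition is False
else:
    count = num - 8  # -> count = 30

Answer: 30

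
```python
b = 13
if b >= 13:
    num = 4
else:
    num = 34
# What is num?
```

Trace (tracking num):
b = 13  # -> b = 13
if b >= 13:  # condition is True
    num = 4  # -> num = 4

Answer: 4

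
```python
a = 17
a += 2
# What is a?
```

Trace (tracking a):
a = 17  # -> a = 17
a += 2  # -> a = 19

Answer: 19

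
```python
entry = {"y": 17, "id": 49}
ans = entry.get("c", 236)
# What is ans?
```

Answer: 236

Derivation:
Trace (tracking ans):
entry = {'y': 17, 'id': 49}  # -> entry = {'y': 17, 'id': 49}
ans = entry.get('c', 236)  # -> ans = 236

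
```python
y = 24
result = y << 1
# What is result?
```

Trace (tracking result):
y = 24  # -> y = 24
result = y << 1  # -> result = 48

Answer: 48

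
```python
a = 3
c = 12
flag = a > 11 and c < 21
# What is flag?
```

Trace (tracking flag):
a = 3  # -> a = 3
c = 12  # -> c = 12
flag = a > 11 and c < 21  # -> flag = False

Answer: False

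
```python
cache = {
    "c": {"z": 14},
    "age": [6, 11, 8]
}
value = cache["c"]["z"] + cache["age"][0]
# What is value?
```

Trace (tracking value):
cache = {'c': {'z': 14}, 'age': [6, 11, 8]}  # -> cache = {'c': {'z': 14}, 'age': [6, 11, 8]}
value = cache['c']['z'] + cache['age'][0]  # -> value = 20

Answer: 20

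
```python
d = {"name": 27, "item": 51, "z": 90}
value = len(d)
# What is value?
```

Trace (tracking value):
d = {'name': 27, 'item': 51, 'z': 90}  # -> d = {'name': 27, 'item': 51, 'z': 90}
value = len(d)  # -> value = 3

Answer: 3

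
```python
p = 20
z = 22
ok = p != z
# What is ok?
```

Trace (tracking ok):
p = 20  # -> p = 20
z = 22  # -> z = 22
ok = p != z  # -> ok = True

Answer: True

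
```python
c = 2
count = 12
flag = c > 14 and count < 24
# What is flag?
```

Answer: False

Derivation:
Trace (tracking flag):
c = 2  # -> c = 2
count = 12  # -> count = 12
flag = c > 14 and count < 24  # -> flag = False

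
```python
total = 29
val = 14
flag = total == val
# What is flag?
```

Answer: False

Derivation:
Trace (tracking flag):
total = 29  # -> total = 29
val = 14  # -> val = 14
flag = total == val  # -> flag = False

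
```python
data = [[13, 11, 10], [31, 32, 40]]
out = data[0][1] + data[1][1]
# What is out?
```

Answer: 43

Derivation:
Trace (tracking out):
data = [[13, 11, 10], [31, 32, 40]]  # -> data = [[13, 11, 10], [31, 32, 40]]
out = data[0][1] + data[1][1]  # -> out = 43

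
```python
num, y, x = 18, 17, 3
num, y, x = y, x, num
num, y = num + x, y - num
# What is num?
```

Trace (tracking num):
num, y, x = (18, 17, 3)  # -> num = 18, y = 17, x = 3
num, y, x = (y, x, num)  # -> num = 17, y = 3, x = 18
num, y = (num + x, y - num)  # -> num = 35, y = -14

Answer: 35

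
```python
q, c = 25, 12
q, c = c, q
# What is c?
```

Trace (tracking c):
q, c = (25, 12)  # -> q = 25, c = 12
q, c = (c, q)  # -> q = 12, c = 25

Answer: 25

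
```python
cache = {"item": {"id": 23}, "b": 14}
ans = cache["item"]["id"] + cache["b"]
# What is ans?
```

Answer: 37

Derivation:
Trace (tracking ans):
cache = {'item': {'id': 23}, 'b': 14}  # -> cache = {'item': {'id': 23}, 'b': 14}
ans = cache['item']['id'] + cache['b']  # -> ans = 37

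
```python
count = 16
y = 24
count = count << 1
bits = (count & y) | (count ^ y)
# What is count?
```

Answer: 32

Derivation:
Trace (tracking count):
count = 16  # -> count = 16
y = 24  # -> y = 24
count = count << 1  # -> count = 32
bits = count & y | count ^ y  # -> bits = 56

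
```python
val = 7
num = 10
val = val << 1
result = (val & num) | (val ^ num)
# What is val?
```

Trace (tracking val):
val = 7  # -> val = 7
num = 10  # -> num = 10
val = val << 1  # -> val = 14
result = val & num | val ^ num  # -> result = 14

Answer: 14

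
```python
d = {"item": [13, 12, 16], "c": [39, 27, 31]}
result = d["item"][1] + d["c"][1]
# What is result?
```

Answer: 39

Derivation:
Trace (tracking result):
d = {'item': [13, 12, 16], 'c': [39, 27, 31]}  # -> d = {'item': [13, 12, 16], 'c': [39, 27, 31]}
result = d['item'][1] + d['c'][1]  # -> result = 39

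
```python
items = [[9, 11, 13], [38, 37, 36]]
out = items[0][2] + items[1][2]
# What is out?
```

Answer: 49

Derivation:
Trace (tracking out):
items = [[9, 11, 13], [38, 37, 36]]  # -> items = [[9, 11, 13], [38, 37, 36]]
out = items[0][2] + items[1][2]  # -> out = 49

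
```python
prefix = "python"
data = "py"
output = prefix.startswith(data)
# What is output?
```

Answer: True

Derivation:
Trace (tracking output):
prefix = 'python'  # -> prefix = 'python'
data = 'py'  # -> data = 'py'
output = prefix.startswith(data)  # -> output = True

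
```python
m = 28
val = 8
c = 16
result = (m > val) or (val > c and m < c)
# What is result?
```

Trace (tracking result):
m = 28  # -> m = 28
val = 8  # -> val = 8
c = 16  # -> c = 16
result = m > val or (val > c and m < c)  # -> result = True

Answer: True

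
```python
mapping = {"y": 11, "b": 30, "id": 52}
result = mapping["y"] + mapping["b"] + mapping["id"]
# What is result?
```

Answer: 93

Derivation:
Trace (tracking result):
mapping = {'y': 11, 'b': 30, 'id': 52}  # -> mapping = {'y': 11, 'b': 30, 'id': 52}
result = mapping['y'] + mapping['b'] + mapping['id']  # -> result = 93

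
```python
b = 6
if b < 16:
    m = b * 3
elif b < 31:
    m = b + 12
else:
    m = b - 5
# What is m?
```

Trace (tracking m):
b = 6  # -> b = 6
if b < 16:  # condition is True
    m = b * 3  # -> m = 18

Answer: 18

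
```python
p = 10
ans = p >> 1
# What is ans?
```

Trace (tracking ans):
p = 10  # -> p = 10
ans = p >> 1  # -> ans = 5

Answer: 5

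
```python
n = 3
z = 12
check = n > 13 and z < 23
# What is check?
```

Answer: False

Derivation:
Trace (tracking check):
n = 3  # -> n = 3
z = 12  # -> z = 12
check = n > 13 and z < 23  # -> check = False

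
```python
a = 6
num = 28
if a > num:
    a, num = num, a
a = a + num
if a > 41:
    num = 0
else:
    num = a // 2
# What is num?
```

Answer: 17

Derivation:
Trace (tracking num):
a = 6  # -> a = 6
num = 28  # -> num = 28
if a > num:  # condition is False
a = a + num  # -> a = 34
if a > 41:  # condition is False
else:
    num = a // 2  # -> num = 17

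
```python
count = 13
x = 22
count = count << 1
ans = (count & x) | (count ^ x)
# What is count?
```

Answer: 26

Derivation:
Trace (tracking count):
count = 13  # -> count = 13
x = 22  # -> x = 22
count = count << 1  # -> count = 26
ans = count & x | count ^ x  # -> ans = 30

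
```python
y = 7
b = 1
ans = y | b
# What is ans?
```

Trace (tracking ans):
y = 7  # -> y = 7
b = 1  # -> b = 1
ans = y | b  # -> ans = 7

Answer: 7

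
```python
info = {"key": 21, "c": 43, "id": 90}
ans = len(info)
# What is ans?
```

Trace (tracking ans):
info = {'key': 21, 'c': 43, 'id': 90}  # -> info = {'key': 21, 'c': 43, 'id': 90}
ans = len(info)  # -> ans = 3

Answer: 3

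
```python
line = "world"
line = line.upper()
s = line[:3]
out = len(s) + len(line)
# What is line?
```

Trace (tracking line):
line = 'world'  # -> line = 'world'
line = line.upper()  # -> line = 'WORLD'
s = line[:3]  # -> s = 'WOR'
out = len(s) + len(line)  # -> out = 8

Answer: 'WORLD'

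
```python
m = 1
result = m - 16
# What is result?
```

Trace (tracking result):
m = 1  # -> m = 1
result = m - 16  # -> result = -15

Answer: -15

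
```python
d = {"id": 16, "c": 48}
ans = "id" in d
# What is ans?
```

Answer: True

Derivation:
Trace (tracking ans):
d = {'id': 16, 'c': 48}  # -> d = {'id': 16, 'c': 48}
ans = 'id' in d  # -> ans = True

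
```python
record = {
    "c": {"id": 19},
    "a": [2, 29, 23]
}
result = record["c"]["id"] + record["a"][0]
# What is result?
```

Trace (tracking result):
record = {'c': {'id': 19}, 'a': [2, 29, 23]}  # -> record = {'c': {'id': 19}, 'a': [2, 29, 23]}
result = record['c']['id'] + record['a'][0]  # -> result = 21

Answer: 21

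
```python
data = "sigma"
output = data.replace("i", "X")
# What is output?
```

Trace (tracking output):
data = 'sigma'  # -> data = 'sigma'
output = data.replace('i', 'X')  # -> output = 'sXgma'

Answer: 'sXgma'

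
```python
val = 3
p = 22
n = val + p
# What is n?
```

Trace (tracking n):
val = 3  # -> val = 3
p = 22  # -> p = 22
n = val + p  # -> n = 25

Answer: 25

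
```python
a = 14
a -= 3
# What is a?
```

Trace (tracking a):
a = 14  # -> a = 14
a -= 3  # -> a = 11

Answer: 11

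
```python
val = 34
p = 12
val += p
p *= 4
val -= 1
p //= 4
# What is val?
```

Trace (tracking val):
val = 34  # -> val = 34
p = 12  # -> p = 12
val += p  # -> val = 46
p *= 4  # -> p = 48
val -= 1  # -> val = 45
p //= 4  # -> p = 12

Answer: 45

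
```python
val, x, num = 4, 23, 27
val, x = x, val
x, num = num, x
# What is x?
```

Answer: 27

Derivation:
Trace (tracking x):
val, x, num = (4, 23, 27)  # -> val = 4, x = 23, num = 27
val, x = (x, val)  # -> val = 23, x = 4
x, num = (num, x)  # -> x = 27, num = 4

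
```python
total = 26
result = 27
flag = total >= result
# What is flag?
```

Answer: False

Derivation:
Trace (tracking flag):
total = 26  # -> total = 26
result = 27  # -> result = 27
flag = total >= result  # -> flag = False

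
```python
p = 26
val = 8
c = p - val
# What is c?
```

Trace (tracking c):
p = 26  # -> p = 26
val = 8  # -> val = 8
c = p - val  # -> c = 18

Answer: 18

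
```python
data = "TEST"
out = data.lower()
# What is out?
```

Trace (tracking out):
data = 'TEST'  # -> data = 'TEST'
out = data.lower()  # -> out = 'test'

Answer: 'test'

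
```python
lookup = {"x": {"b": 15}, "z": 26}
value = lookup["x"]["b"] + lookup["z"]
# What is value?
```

Trace (tracking value):
lookup = {'x': {'b': 15}, 'z': 26}  # -> lookup = {'x': {'b': 15}, 'z': 26}
value = lookup['x']['b'] + lookup['z']  # -> value = 41

Answer: 41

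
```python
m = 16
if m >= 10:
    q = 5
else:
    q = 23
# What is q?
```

Trace (tracking q):
m = 16  # -> m = 16
if m >= 10:  # condition is True
    q = 5  # -> q = 5

Answer: 5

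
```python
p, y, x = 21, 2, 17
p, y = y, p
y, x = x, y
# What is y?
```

Answer: 17

Derivation:
Trace (tracking y):
p, y, x = (21, 2, 17)  # -> p = 21, y = 2, x = 17
p, y = (y, p)  # -> p = 2, y = 21
y, x = (x, y)  # -> y = 17, x = 21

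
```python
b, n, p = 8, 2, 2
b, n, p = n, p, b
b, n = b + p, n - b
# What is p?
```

Trace (tracking p):
b, n, p = (8, 2, 2)  # -> b = 8, n = 2, p = 2
b, n, p = (n, p, b)  # -> b = 2, n = 2, p = 8
b, n = (b + p, n - b)  # -> b = 10, n = 0

Answer: 8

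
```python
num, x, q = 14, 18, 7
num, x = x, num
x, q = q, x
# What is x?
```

Answer: 7

Derivation:
Trace (tracking x):
num, x, q = (14, 18, 7)  # -> num = 14, x = 18, q = 7
num, x = (x, num)  # -> num = 18, x = 14
x, q = (q, x)  # -> x = 7, q = 14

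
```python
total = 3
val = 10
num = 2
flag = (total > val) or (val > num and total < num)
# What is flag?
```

Trace (tracking flag):
total = 3  # -> total = 3
val = 10  # -> val = 10
num = 2  # -> num = 2
flag = total > val or (val > num and total < num)  # -> flag = False

Answer: False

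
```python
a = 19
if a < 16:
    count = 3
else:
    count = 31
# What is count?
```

Answer: 31

Derivation:
Trace (tracking count):
a = 19  # -> a = 19
if a < 16:  # condition is False
else:
    count = 31  # -> count = 31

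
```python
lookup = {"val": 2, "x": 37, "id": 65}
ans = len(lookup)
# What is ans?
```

Trace (tracking ans):
lookup = {'val': 2, 'x': 37, 'id': 65}  # -> lookup = {'val': 2, 'x': 37, 'id': 65}
ans = len(lookup)  # -> ans = 3

Answer: 3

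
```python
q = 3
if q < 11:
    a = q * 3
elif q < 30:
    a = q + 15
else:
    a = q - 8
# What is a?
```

Trace (tracking a):
q = 3  # -> q = 3
if q < 11:  # condition is True
    a = q * 3  # -> a = 9

Answer: 9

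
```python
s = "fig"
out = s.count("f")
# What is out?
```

Answer: 1

Derivation:
Trace (tracking out):
s = 'fig'  # -> s = 'fig'
out = s.count('f')  # -> out = 1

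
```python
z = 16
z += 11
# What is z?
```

Trace (tracking z):
z = 16  # -> z = 16
z += 11  # -> z = 27

Answer: 27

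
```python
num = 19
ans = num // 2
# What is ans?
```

Answer: 9

Derivation:
Trace (tracking ans):
num = 19  # -> num = 19
ans = num // 2  # -> ans = 9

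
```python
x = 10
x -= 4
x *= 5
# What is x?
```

Trace (tracking x):
x = 10  # -> x = 10
x -= 4  # -> x = 6
x *= 5  # -> x = 30

Answer: 30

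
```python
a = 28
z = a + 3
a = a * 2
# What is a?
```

Trace (tracking a):
a = 28  # -> a = 28
z = a + 3  # -> z = 31
a = a * 2  # -> a = 56

Answer: 56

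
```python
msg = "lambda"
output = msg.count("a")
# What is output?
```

Trace (tracking output):
msg = 'lambda'  # -> msg = 'lambda'
output = msg.count('a')  # -> output = 2

Answer: 2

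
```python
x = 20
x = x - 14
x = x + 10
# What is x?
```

Trace (tracking x):
x = 20  # -> x = 20
x = x - 14  # -> x = 6
x = x + 10  # -> x = 16

Answer: 16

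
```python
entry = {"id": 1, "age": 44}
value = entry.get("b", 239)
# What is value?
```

Trace (tracking value):
entry = {'id': 1, 'age': 44}  # -> entry = {'id': 1, 'age': 44}
value = entry.get('b', 239)  # -> value = 239

Answer: 239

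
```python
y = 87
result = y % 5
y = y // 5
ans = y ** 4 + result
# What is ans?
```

Answer: 83523

Derivation:
Trace (tracking ans):
y = 87  # -> y = 87
result = y % 5  # -> result = 2
y = y // 5  # -> y = 17
ans = y ** 4 + result  # -> ans = 83523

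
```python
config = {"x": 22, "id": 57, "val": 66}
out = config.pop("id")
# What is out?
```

Trace (tracking out):
config = {'x': 22, 'id': 57, 'val': 66}  # -> config = {'x': 22, 'id': 57, 'val': 66}
out = config.pop('id')  # -> out = 57

Answer: 57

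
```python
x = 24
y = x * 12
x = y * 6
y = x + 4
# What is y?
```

Trace (tracking y):
x = 24  # -> x = 24
y = x * 12  # -> y = 288
x = y * 6  # -> x = 1728
y = x + 4  # -> y = 1732

Answer: 1732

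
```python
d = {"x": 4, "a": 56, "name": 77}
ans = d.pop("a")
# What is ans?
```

Trace (tracking ans):
d = {'x': 4, 'a': 56, 'name': 77}  # -> d = {'x': 4, 'a': 56, 'name': 77}
ans = d.pop('a')  # -> ans = 56

Answer: 56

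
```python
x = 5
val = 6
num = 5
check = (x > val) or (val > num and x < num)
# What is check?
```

Trace (tracking check):
x = 5  # -> x = 5
val = 6  # -> val = 6
num = 5  # -> num = 5
check = x > val or (val > num and x < num)  # -> check = False

Answer: False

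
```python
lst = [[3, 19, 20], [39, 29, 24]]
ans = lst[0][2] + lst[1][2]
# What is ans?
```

Answer: 44

Derivation:
Trace (tracking ans):
lst = [[3, 19, 20], [39, 29, 24]]  # -> lst = [[3, 19, 20], [39, 29, 24]]
ans = lst[0][2] + lst[1][2]  # -> ans = 44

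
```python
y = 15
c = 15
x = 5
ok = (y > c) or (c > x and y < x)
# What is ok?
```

Trace (tracking ok):
y = 15  # -> y = 15
c = 15  # -> c = 15
x = 5  # -> x = 5
ok = y > c or (c > x and y < x)  # -> ok = False

Answer: False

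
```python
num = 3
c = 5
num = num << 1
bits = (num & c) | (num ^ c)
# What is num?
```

Trace (tracking num):
num = 3  # -> num = 3
c = 5  # -> c = 5
num = num << 1  # -> num = 6
bits = num & c | num ^ c  # -> bits = 7

Answer: 6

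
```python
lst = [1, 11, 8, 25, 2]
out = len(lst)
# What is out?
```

Answer: 5

Derivation:
Trace (tracking out):
lst = [1, 11, 8, 25, 2]  # -> lst = [1, 11, 8, 25, 2]
out = len(lst)  # -> out = 5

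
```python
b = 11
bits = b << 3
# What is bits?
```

Answer: 88

Derivation:
Trace (tracking bits):
b = 11  # -> b = 11
bits = b << 3  # -> bits = 88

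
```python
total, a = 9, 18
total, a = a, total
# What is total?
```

Trace (tracking total):
total, a = (9, 18)  # -> total = 9, a = 18
total, a = (a, total)  # -> total = 18, a = 9

Answer: 18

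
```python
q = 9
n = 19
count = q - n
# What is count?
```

Answer: -10

Derivation:
Trace (tracking count):
q = 9  # -> q = 9
n = 19  # -> n = 19
count = q - n  # -> count = -10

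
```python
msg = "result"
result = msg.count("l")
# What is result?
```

Answer: 1

Derivation:
Trace (tracking result):
msg = 'result'  # -> msg = 'result'
result = msg.count('l')  # -> result = 1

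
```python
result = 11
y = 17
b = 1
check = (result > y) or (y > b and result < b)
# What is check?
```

Answer: False

Derivation:
Trace (tracking check):
result = 11  # -> result = 11
y = 17  # -> y = 17
b = 1  # -> b = 1
check = result > y or (y > b and result < b)  # -> check = False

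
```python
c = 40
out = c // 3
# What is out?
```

Answer: 13

Derivation:
Trace (tracking out):
c = 40  # -> c = 40
out = c // 3  # -> out = 13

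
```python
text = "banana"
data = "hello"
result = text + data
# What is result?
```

Answer: 'bananahello'

Derivation:
Trace (tracking result):
text = 'banana'  # -> text = 'banana'
data = 'hello'  # -> data = 'hello'
result = text + data  # -> result = 'bananahello'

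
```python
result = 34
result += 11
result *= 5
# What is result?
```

Trace (tracking result):
result = 34  # -> result = 34
result += 11  # -> result = 45
result *= 5  # -> result = 225

Answer: 225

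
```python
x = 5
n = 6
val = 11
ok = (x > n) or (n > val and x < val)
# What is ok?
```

Trace (tracking ok):
x = 5  # -> x = 5
n = 6  # -> n = 6
val = 11  # -> val = 11
ok = x > n or (n > val and x < val)  # -> ok = False

Answer: False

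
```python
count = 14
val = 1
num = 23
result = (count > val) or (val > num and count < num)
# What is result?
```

Trace (tracking result):
count = 14  # -> count = 14
val = 1  # -> val = 1
num = 23  # -> num = 23
result = count > val or (val > num and count < num)  # -> result = True

Answer: True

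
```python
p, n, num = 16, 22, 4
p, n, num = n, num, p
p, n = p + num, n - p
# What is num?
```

Trace (tracking num):
p, n, num = (16, 22, 4)  # -> p = 16, n = 22, num = 4
p, n, num = (n, num, p)  # -> p = 22, n = 4, num = 16
p, n = (p + num, n - p)  # -> p = 38, n = -18

Answer: 16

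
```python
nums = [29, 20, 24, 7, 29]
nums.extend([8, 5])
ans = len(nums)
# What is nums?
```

Answer: [29, 20, 24, 7, 29, 8, 5]

Derivation:
Trace (tracking nums):
nums = [29, 20, 24, 7, 29]  # -> nums = [29, 20, 24, 7, 29]
nums.extend([8, 5])  # -> nums = [29, 20, 24, 7, 29, 8, 5]
ans = len(nums)  # -> ans = 7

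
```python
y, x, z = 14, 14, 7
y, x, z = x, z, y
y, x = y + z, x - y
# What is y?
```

Answer: 28

Derivation:
Trace (tracking y):
y, x, z = (14, 14, 7)  # -> y = 14, x = 14, z = 7
y, x, z = (x, z, y)  # -> y = 14, x = 7, z = 14
y, x = (y + z, x - y)  # -> y = 28, x = -7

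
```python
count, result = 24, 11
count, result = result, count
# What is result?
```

Trace (tracking result):
count, result = (24, 11)  # -> count = 24, result = 11
count, result = (result, count)  # -> count = 11, result = 24

Answer: 24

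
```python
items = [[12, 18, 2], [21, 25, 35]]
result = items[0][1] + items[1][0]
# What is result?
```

Answer: 39

Derivation:
Trace (tracking result):
items = [[12, 18, 2], [21, 25, 35]]  # -> items = [[12, 18, 2], [21, 25, 35]]
result = items[0][1] + items[1][0]  # -> result = 39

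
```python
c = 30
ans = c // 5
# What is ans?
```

Trace (tracking ans):
c = 30  # -> c = 30
ans = c // 5  # -> ans = 6

Answer: 6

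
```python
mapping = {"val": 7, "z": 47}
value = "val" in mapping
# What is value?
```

Trace (tracking value):
mapping = {'val': 7, 'z': 47}  # -> mapping = {'val': 7, 'z': 47}
value = 'val' in mapping  # -> value = True

Answer: True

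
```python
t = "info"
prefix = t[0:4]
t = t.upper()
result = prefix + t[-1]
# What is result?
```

Answer: 'infoO'

Derivation:
Trace (tracking result):
t = 'info'  # -> t = 'info'
prefix = t[0:4]  # -> prefix = 'info'
t = t.upper()  # -> t = 'INFO'
result = prefix + t[-1]  # -> result = 'infoO'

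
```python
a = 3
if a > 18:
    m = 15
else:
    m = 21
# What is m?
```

Trace (tracking m):
a = 3  # -> a = 3
if a > 18:  # condition is False
else:
    m = 21  # -> m = 21

Answer: 21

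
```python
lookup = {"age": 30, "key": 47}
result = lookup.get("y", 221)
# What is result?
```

Trace (tracking result):
lookup = {'age': 30, 'key': 47}  # -> lookup = {'age': 30, 'key': 47}
result = lookup.get('y', 221)  # -> result = 221

Answer: 221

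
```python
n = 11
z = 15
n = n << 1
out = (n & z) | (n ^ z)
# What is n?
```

Answer: 22

Derivation:
Trace (tracking n):
n = 11  # -> n = 11
z = 15  # -> z = 15
n = n << 1  # -> n = 22
out = n & z | n ^ z  # -> out = 31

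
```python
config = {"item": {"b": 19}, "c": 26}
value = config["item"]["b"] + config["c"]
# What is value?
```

Trace (tracking value):
config = {'item': {'b': 19}, 'c': 26}  # -> config = {'item': {'b': 19}, 'c': 26}
value = config['item']['b'] + config['c']  # -> value = 45

Answer: 45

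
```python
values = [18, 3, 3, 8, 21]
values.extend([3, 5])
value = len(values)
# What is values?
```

Trace (tracking values):
values = [18, 3, 3, 8, 21]  # -> values = [18, 3, 3, 8, 21]
values.extend([3, 5])  # -> values = [18, 3, 3, 8, 21, 3, 5]
value = len(values)  # -> value = 7

Answer: [18, 3, 3, 8, 21, 3, 5]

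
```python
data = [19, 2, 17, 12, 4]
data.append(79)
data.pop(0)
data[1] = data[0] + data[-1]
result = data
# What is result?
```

Trace (tracking result):
data = [19, 2, 17, 12, 4]  # -> data = [19, 2, 17, 12, 4]
data.append(79)  # -> data = [19, 2, 17, 12, 4, 79]
data.pop(0)  # -> data = [2, 17, 12, 4, 79]
data[1] = data[0] + data[-1]  # -> data = [2, 81, 12, 4, 79]
result = data  # -> result = [2, 81, 12, 4, 79]

Answer: [2, 81, 12, 4, 79]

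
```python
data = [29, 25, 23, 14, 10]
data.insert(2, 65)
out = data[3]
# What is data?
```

Trace (tracking data):
data = [29, 25, 23, 14, 10]  # -> data = [29, 25, 23, 14, 10]
data.insert(2, 65)  # -> data = [29, 25, 65, 23, 14, 10]
out = data[3]  # -> out = 23

Answer: [29, 25, 65, 23, 14, 10]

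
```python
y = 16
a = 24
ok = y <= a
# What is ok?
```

Trace (tracking ok):
y = 16  # -> y = 16
a = 24  # -> a = 24
ok = y <= a  # -> ok = True

Answer: True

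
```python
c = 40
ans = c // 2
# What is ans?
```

Answer: 20

Derivation:
Trace (tracking ans):
c = 40  # -> c = 40
ans = c // 2  # -> ans = 20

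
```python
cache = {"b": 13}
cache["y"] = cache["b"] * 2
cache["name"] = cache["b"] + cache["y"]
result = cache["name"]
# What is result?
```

Answer: 39

Derivation:
Trace (tracking result):
cache = {'b': 13}  # -> cache = {'b': 13}
cache['y'] = cache['b'] * 2  # -> cache = {'b': 13, 'y': 26}
cache['name'] = cache['b'] + cache['y']  # -> cache = {'b': 13, 'y': 26, 'name': 39}
result = cache['name']  # -> result = 39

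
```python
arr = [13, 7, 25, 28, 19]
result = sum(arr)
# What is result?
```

Trace (tracking result):
arr = [13, 7, 25, 28, 19]  # -> arr = [13, 7, 25, 28, 19]
result = sum(arr)  # -> result = 92

Answer: 92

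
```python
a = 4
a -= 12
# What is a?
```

Trace (tracking a):
a = 4  # -> a = 4
a -= 12  # -> a = -8

Answer: -8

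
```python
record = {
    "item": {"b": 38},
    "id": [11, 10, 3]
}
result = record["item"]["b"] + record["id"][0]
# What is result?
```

Answer: 49

Derivation:
Trace (tracking result):
record = {'item': {'b': 38}, 'id': [11, 10, 3]}  # -> record = {'item': {'b': 38}, 'id': [11, 10, 3]}
result = record['item']['b'] + record['id'][0]  # -> result = 49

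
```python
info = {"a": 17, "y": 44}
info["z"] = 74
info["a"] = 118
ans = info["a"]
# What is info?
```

Trace (tracking info):
info = {'a': 17, 'y': 44}  # -> info = {'a': 17, 'y': 44}
info['z'] = 74  # -> info = {'a': 17, 'y': 44, 'z': 74}
info['a'] = 118  # -> info = {'a': 118, 'y': 44, 'z': 74}
ans = info['a']  # -> ans = 118

Answer: {'a': 118, 'y': 44, 'z': 74}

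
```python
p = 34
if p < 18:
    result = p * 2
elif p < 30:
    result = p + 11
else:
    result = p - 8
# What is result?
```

Trace (tracking result):
p = 34  # -> p = 34
if p < 18:  # condition is False
elif p < 30:  # condition is False
else:
    result = p - 8  # -> result = 26

Answer: 26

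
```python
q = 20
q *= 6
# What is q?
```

Answer: 120

Derivation:
Trace (tracking q):
q = 20  # -> q = 20
q *= 6  # -> q = 120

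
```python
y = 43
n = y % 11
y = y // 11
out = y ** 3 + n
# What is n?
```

Trace (tracking n):
y = 43  # -> y = 43
n = y % 11  # -> n = 10
y = y // 11  # -> y = 3
out = y ** 3 + n  # -> out = 37

Answer: 10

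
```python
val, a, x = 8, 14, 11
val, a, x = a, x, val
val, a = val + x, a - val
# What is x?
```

Trace (tracking x):
val, a, x = (8, 14, 11)  # -> val = 8, a = 14, x = 11
val, a, x = (a, x, val)  # -> val = 14, a = 11, x = 8
val, a = (val + x, a - val)  # -> val = 22, a = -3

Answer: 8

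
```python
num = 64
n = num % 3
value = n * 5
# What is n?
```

Trace (tracking n):
num = 64  # -> num = 64
n = num % 3  # -> n = 1
value = n * 5  # -> value = 5

Answer: 1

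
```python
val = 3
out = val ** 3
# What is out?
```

Trace (tracking out):
val = 3  # -> val = 3
out = val ** 3  # -> out = 27

Answer: 27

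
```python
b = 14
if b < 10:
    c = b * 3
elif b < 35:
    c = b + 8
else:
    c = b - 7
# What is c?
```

Trace (tracking c):
b = 14  # -> b = 14
if b < 10:  # condition is False
elif b < 35:  # condition is True
    c = b + 8  # -> c = 22

Answer: 22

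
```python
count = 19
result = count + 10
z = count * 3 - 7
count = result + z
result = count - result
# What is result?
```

Answer: 50

Derivation:
Trace (tracking result):
count = 19  # -> count = 19
result = count + 10  # -> result = 29
z = count * 3 - 7  # -> z = 50
count = result + z  # -> count = 79
result = count - result  # -> result = 50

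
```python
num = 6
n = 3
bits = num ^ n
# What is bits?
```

Trace (tracking bits):
num = 6  # -> num = 6
n = 3  # -> n = 3
bits = num ^ n  # -> bits = 5

Answer: 5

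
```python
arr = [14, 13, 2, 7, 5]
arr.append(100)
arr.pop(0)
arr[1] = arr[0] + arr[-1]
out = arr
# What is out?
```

Trace (tracking out):
arr = [14, 13, 2, 7, 5]  # -> arr = [14, 13, 2, 7, 5]
arr.append(100)  # -> arr = [14, 13, 2, 7, 5, 100]
arr.pop(0)  # -> arr = [13, 2, 7, 5, 100]
arr[1] = arr[0] + arr[-1]  # -> arr = [13, 113, 7, 5, 100]
out = arr  # -> out = [13, 113, 7, 5, 100]

Answer: [13, 113, 7, 5, 100]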